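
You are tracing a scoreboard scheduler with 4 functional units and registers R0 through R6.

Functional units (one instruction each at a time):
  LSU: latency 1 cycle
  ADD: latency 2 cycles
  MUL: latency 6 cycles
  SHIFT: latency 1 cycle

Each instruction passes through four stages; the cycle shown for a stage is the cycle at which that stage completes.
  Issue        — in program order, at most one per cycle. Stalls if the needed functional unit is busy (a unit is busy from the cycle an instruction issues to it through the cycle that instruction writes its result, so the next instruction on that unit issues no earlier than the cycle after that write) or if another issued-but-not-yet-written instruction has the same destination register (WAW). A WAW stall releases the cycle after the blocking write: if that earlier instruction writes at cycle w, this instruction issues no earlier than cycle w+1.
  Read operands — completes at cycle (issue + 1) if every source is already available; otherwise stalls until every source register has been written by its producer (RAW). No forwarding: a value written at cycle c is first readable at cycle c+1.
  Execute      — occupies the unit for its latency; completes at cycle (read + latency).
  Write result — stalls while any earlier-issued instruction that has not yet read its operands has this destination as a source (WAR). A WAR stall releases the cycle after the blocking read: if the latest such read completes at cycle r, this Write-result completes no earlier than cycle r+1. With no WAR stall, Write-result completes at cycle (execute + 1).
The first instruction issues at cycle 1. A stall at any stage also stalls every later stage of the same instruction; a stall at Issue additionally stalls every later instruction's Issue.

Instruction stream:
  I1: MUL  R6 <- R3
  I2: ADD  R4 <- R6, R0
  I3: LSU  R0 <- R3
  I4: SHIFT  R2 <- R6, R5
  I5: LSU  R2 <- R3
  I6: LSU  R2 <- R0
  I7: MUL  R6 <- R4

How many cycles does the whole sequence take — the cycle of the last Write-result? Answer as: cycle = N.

cycle = 26

cycle 1: I1 issues→MUL
cycle 2: I1 reads · I2 issues→ADD
cycle 3: I3 issues→LSU
cycle 4: I3 reads · I4 issues→SHIFT
cycle 5: I3 exec-done
cycle 8: I1 exec-done
cycle 9: I1 writes R6
cycle 10: I2 reads · I4 reads
cycle 11: I3 writes R0 · I4 exec-done
cycle 12: I2 exec-done · I4 writes R2
cycle 13: I2 writes R4 · I5 issues→LSU
cycle 14: I5 reads
cycle 15: I5 exec-done
cycle 16: I5 writes R2
cycle 17: I6 issues→LSU
cycle 18: I6 reads · I7 issues→MUL
cycle 19: I6 exec-done · I7 reads
cycle 20: I6 writes R2
cycle 25: I7 exec-done
cycle 26: I7 writes R6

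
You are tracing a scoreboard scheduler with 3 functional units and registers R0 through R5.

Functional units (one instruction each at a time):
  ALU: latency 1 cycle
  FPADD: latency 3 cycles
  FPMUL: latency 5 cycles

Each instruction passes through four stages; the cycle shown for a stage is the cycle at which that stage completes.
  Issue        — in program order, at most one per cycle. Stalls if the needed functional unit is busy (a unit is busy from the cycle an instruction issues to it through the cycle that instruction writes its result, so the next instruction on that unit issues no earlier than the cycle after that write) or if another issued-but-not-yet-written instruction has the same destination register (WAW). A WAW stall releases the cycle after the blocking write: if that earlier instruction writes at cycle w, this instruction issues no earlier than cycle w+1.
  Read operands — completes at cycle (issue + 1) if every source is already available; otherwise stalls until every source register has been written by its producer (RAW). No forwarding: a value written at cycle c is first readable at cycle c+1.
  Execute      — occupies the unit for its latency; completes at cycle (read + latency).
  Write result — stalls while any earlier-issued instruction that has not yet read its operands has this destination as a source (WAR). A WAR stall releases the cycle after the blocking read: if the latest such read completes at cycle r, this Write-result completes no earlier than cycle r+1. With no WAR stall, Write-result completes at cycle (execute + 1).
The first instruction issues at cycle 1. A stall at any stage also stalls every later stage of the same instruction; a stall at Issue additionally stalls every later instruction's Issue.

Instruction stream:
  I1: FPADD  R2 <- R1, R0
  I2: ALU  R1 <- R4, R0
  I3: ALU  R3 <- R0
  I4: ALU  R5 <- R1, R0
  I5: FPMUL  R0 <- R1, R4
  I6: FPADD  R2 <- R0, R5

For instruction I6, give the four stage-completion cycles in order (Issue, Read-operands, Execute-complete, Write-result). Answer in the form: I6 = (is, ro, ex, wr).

I6 = (12, 19, 22, 23)

1) issue 1, read 2, done 5, write 6
2) issue 2, read 3, done 4, write 5
3) issue 6, read 7, done 8, write 9  <struct: ALU busy until I2 writes@5>
4) issue 10, read 11, done 12, write 13  <struct: ALU busy until I3 writes@9>
5) issue 11, read 12, done 17, write 18
6) issue 12, read 19, done 22, write 23  <RAW R0: wait I5 write@18>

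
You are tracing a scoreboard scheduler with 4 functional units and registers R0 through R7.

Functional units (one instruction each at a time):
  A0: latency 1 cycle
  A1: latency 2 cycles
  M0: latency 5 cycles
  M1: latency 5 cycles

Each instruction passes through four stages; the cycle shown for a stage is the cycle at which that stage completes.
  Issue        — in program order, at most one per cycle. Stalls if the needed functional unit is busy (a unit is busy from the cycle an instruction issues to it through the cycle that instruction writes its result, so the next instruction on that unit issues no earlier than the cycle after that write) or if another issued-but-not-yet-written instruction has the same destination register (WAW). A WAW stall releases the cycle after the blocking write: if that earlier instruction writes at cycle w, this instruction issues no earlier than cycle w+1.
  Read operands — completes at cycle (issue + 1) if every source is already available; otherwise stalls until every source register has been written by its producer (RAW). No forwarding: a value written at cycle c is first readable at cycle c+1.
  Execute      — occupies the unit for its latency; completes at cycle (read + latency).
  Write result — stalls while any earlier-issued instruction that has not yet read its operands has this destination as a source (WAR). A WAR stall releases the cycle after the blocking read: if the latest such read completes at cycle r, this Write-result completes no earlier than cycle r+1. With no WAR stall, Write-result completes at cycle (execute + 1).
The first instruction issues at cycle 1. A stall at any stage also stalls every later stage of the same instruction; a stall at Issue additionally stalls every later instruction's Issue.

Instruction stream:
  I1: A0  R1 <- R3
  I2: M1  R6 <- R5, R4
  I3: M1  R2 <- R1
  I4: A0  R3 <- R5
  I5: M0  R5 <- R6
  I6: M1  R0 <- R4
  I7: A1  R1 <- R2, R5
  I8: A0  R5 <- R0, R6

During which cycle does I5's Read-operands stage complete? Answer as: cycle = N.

I1: IS=1 RO=2 EX=3 WR=4
I2: IS=2 RO=3 EX=8 WR=9
I3: IS=10 RO=11 EX=16 WR=17  [struct: M1 busy until I2 writes@9]
I4: IS=11 RO=12 EX=13 WR=14
I5: IS=12 RO=13 EX=18 WR=19
I6: IS=18 RO=19 EX=24 WR=25  [struct: M1 busy until I3 writes@17]
I7: IS=19 RO=20 EX=22 WR=23
I8: IS=20 RO=26 EX=27 WR=28  [RAW R0: wait I6 write@25]

cycle = 13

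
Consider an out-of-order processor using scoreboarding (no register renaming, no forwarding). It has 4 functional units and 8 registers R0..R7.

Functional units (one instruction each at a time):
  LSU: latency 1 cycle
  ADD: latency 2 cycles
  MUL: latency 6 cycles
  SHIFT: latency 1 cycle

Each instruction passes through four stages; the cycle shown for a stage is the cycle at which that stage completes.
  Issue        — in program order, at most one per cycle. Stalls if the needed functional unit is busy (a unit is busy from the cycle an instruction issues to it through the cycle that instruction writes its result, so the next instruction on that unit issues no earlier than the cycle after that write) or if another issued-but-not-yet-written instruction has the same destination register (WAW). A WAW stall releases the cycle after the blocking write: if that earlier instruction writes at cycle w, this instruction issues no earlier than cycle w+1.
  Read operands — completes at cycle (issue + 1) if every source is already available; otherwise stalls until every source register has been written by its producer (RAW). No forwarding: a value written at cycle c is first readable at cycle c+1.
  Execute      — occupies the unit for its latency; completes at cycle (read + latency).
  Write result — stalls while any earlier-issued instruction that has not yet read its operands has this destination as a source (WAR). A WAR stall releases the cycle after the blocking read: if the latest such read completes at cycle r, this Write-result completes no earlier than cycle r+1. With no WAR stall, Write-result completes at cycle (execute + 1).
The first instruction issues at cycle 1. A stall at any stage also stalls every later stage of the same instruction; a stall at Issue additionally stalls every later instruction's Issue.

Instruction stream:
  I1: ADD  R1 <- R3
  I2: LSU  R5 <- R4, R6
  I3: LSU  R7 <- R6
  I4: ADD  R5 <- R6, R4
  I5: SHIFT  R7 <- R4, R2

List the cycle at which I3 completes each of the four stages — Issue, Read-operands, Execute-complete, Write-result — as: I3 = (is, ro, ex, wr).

I3 = (6, 7, 8, 9)

[1] I1→ADD
[2] I1 RO, I2→LSU
[3] I2 RO
[4] I1 EX, I2 EX
[5] I1 WR R1, I2 WR R5
[6] I3→LSU
[7] I3 RO, I4→ADD
[8] I3 EX, I4 RO
[9] I3 WR R7
[10] I4 EX, I5→SHIFT
[11] I4 WR R5, I5 RO
[12] I5 EX
[13] I5 WR R7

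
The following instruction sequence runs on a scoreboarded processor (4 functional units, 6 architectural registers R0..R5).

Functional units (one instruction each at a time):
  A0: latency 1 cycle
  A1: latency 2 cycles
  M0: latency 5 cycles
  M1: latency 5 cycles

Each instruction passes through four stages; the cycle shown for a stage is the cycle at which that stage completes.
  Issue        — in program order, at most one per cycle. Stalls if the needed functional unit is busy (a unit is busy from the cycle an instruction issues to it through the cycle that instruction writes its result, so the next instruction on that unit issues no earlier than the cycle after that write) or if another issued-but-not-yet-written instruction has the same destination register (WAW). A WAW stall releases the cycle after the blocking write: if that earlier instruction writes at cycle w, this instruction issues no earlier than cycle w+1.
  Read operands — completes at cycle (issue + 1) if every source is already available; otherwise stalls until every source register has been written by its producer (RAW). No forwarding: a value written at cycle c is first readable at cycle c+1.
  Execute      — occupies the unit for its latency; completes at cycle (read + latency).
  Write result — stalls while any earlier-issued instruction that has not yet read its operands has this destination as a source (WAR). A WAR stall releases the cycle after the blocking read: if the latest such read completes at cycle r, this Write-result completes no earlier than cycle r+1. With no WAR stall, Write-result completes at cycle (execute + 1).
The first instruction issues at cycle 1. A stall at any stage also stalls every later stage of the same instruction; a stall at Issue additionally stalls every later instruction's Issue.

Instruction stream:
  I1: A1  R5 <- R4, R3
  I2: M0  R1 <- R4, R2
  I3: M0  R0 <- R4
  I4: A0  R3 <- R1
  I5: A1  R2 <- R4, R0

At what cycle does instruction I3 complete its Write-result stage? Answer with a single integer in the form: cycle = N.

[I1] 1/2/4/5
[I2] 2/3/8/9
[I3] 10/11/16/17  (struct: M0 busy until I2 writes@9)
[I4] 11/12/13/14
[I5] 12/18/20/21  (RAW R0: wait I3 write@17)

cycle = 17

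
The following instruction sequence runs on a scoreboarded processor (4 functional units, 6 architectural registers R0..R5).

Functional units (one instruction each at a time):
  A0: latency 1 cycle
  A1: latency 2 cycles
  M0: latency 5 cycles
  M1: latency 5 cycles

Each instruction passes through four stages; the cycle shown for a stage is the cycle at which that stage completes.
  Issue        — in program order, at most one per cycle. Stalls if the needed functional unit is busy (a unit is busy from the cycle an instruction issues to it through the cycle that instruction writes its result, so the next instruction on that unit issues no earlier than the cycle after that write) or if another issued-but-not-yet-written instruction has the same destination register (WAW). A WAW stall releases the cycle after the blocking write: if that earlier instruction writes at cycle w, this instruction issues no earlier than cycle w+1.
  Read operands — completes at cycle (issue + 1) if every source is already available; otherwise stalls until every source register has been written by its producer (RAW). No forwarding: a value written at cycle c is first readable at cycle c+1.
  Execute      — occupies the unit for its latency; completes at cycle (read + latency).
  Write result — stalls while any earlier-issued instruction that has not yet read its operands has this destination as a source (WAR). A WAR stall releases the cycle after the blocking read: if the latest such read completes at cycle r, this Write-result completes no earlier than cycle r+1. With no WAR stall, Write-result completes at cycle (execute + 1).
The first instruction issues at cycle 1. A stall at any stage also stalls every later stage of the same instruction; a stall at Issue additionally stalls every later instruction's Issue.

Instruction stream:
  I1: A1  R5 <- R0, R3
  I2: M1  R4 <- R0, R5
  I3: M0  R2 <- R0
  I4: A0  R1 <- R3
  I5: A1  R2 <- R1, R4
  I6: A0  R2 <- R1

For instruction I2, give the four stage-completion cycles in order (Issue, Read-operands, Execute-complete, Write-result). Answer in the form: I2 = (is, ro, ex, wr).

I2 = (2, 6, 11, 12)

I1  is:1  ro:2  ex:4  wr:5
I2  is:2  ro:6  ex:11  wr:12  — RAW R5: wait I1 write@5
I3  is:3  ro:4  ex:9  wr:10
I4  is:4  ro:5  ex:6  wr:7
I5  is:11  ro:13  ex:15  wr:16  — WAW R2: wait I3 write@10, RAW R4: wait I2 write@12
I6  is:17  ro:18  ex:19  wr:20  — WAW R2: wait I5 write@16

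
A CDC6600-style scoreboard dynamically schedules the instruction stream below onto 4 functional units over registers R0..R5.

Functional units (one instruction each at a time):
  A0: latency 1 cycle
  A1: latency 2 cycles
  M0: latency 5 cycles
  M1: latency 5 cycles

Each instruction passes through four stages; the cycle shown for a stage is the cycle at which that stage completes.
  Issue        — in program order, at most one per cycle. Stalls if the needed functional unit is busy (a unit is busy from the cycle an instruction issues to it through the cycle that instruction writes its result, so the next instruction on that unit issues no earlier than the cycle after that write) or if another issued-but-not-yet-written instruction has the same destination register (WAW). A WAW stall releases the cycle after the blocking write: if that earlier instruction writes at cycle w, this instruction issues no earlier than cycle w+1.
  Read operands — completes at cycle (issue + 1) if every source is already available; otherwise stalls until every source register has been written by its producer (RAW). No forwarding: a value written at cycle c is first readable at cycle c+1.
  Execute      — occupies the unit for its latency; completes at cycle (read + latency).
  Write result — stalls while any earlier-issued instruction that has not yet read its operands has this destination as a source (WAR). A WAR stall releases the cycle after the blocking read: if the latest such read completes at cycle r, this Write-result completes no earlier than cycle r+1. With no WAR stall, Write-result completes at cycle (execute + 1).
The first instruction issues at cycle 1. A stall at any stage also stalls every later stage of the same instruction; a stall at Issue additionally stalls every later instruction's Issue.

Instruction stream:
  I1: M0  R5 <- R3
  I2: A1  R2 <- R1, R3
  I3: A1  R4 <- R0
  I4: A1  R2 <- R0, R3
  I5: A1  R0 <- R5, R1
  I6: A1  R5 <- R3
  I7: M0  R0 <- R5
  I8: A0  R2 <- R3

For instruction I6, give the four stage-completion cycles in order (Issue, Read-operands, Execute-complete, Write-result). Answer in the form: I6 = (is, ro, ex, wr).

[1] I1→M0
[2] I1 RO, I2→A1
[3] I2 RO
[5] I2 EX
[6] I2 WR R2
[7] I1 EX, I3→A1
[8] I1 WR R5, I3 RO
[10] I3 EX
[11] I3 WR R4
[12] I4→A1
[13] I4 RO
[15] I4 EX
[16] I4 WR R2
[17] I5→A1
[18] I5 RO
[20] I5 EX
[21] I5 WR R0
[22] I6→A1
[23] I6 RO, I7→M0
[24] I8→A0
[25] I6 EX, I8 RO
[26] I6 WR R5, I8 EX
[27] I7 RO, I8 WR R2
[32] I7 EX
[33] I7 WR R0

I6 = (22, 23, 25, 26)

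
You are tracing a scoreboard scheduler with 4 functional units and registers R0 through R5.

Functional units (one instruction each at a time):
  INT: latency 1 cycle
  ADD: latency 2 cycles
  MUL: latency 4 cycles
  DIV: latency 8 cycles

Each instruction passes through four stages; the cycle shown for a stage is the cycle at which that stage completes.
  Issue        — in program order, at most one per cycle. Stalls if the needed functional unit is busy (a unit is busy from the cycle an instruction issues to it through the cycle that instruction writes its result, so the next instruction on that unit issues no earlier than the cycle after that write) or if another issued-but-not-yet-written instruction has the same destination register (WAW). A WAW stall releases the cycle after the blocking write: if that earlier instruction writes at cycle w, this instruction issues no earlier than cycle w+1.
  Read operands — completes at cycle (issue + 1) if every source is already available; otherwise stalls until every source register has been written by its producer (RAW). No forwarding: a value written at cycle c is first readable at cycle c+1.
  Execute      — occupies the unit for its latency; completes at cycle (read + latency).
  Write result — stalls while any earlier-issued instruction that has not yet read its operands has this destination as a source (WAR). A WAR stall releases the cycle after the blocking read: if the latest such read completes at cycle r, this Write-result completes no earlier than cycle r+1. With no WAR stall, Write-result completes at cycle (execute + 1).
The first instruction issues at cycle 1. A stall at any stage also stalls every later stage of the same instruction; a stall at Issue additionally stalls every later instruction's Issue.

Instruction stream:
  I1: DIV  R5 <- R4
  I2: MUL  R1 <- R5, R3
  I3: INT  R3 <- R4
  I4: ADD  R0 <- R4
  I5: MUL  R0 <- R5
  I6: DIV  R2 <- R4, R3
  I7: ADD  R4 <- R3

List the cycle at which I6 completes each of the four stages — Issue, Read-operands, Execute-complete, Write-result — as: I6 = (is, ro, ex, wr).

I6 = (19, 20, 28, 29)

I1  is:1  ro:2  ex:10  wr:11
I2  is:2  ro:12  ex:16  wr:17  — RAW R5: wait I1 write@11
I3  is:3  ro:4  ex:5  wr:13  — WAR R3: wait I2 read@12
I4  is:4  ro:5  ex:7  wr:8
I5  is:18  ro:19  ex:23  wr:24  — struct: MUL busy until I2 writes@17
I6  is:19  ro:20  ex:28  wr:29
I7  is:20  ro:21  ex:23  wr:24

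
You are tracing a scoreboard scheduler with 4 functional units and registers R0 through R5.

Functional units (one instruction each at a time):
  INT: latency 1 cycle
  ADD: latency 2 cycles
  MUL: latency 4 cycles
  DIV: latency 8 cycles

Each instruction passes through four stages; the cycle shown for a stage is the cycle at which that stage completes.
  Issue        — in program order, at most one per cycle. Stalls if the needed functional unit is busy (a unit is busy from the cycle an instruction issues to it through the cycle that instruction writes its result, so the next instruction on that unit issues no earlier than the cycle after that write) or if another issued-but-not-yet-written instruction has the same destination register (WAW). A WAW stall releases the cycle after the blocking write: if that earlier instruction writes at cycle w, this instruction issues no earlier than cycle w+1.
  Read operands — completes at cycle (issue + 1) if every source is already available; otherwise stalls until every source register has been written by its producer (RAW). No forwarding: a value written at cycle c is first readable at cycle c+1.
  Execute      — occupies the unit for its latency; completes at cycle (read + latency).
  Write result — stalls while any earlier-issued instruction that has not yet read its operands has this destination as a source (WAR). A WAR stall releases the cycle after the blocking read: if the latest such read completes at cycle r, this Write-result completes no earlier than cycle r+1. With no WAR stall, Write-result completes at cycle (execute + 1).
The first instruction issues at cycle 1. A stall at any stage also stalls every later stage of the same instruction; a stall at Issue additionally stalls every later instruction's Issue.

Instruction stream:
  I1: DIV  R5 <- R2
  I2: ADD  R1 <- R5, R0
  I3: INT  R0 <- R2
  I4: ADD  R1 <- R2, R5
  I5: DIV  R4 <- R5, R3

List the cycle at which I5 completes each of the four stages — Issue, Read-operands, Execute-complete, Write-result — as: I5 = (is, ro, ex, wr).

I1: IS=1 RO=2 EX=10 WR=11
I2: IS=2 RO=12 EX=14 WR=15  [RAW R5: wait I1 write@11]
I3: IS=3 RO=4 EX=5 WR=13  [WAR R0: wait I2 read@12]
I4: IS=16 RO=17 EX=19 WR=20  [struct: ADD busy until I2 writes@15]
I5: IS=17 RO=18 EX=26 WR=27

I5 = (17, 18, 26, 27)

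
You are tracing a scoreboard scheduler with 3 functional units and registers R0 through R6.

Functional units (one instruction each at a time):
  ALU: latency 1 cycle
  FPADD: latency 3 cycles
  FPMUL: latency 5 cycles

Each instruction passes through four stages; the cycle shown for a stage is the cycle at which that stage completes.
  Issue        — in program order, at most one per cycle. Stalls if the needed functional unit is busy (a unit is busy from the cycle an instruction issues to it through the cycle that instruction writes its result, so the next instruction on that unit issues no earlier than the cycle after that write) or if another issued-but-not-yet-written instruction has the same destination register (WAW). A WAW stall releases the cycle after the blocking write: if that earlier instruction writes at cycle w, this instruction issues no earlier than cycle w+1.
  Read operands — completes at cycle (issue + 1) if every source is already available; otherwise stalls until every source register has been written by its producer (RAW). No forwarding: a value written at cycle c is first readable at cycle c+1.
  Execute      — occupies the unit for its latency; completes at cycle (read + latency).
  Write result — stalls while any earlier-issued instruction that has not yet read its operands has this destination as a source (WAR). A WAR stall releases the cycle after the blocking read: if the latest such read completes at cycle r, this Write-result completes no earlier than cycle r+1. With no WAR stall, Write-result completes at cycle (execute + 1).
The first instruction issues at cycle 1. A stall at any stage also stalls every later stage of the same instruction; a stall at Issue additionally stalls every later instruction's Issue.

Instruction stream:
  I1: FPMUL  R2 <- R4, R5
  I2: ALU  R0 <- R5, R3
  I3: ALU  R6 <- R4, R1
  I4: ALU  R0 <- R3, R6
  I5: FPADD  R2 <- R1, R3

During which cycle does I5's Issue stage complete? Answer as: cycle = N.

cycle = 11

  I1 | 1 | 2 | 7 | 8
  I2 | 2 | 3 | 4 | 5
  I3 | 6 | 7 | 8 | 9   struct: ALU busy until I2 writes@5
  I4 | 10 | 11 | 12 | 13   struct: ALU busy until I3 writes@9
  I5 | 11 | 12 | 15 | 16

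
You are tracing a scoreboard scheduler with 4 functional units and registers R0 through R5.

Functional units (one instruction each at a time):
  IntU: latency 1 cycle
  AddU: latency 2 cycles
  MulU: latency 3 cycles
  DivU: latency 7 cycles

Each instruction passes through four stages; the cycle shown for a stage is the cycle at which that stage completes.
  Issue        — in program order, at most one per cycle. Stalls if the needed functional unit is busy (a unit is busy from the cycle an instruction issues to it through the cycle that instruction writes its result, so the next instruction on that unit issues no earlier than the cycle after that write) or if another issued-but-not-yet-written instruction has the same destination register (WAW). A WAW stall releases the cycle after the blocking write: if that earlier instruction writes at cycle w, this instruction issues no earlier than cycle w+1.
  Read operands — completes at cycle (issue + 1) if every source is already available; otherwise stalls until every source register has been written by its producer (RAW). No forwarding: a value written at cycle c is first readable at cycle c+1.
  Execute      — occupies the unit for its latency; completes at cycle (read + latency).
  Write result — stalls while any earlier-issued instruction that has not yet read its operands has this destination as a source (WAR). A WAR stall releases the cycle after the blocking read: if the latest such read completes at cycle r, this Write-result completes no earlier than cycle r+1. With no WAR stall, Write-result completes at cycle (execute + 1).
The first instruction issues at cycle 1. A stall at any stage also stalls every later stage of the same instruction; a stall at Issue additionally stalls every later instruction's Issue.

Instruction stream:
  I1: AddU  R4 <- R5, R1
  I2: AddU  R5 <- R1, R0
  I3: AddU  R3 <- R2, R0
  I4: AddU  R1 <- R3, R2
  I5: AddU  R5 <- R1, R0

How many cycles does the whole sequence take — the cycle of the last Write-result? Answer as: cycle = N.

cycle = 25

cycle 1: issue I1 (AddU)
cycle 2: I1 read-ops
cycle 4: I1 finished on AddU
cycle 5: I1→R4
cycle 6: issue I2 (AddU)
cycle 7: I2 read-ops
cycle 9: I2 finished on AddU
cycle 10: I2→R5
cycle 11: issue I3 (AddU)
cycle 12: I3 read-ops
cycle 14: I3 finished on AddU
cycle 15: I3→R3
cycle 16: issue I4 (AddU)
cycle 17: I4 read-ops
cycle 19: I4 finished on AddU
cycle 20: I4→R1
cycle 21: issue I5 (AddU)
cycle 22: I5 read-ops
cycle 24: I5 finished on AddU
cycle 25: I5→R5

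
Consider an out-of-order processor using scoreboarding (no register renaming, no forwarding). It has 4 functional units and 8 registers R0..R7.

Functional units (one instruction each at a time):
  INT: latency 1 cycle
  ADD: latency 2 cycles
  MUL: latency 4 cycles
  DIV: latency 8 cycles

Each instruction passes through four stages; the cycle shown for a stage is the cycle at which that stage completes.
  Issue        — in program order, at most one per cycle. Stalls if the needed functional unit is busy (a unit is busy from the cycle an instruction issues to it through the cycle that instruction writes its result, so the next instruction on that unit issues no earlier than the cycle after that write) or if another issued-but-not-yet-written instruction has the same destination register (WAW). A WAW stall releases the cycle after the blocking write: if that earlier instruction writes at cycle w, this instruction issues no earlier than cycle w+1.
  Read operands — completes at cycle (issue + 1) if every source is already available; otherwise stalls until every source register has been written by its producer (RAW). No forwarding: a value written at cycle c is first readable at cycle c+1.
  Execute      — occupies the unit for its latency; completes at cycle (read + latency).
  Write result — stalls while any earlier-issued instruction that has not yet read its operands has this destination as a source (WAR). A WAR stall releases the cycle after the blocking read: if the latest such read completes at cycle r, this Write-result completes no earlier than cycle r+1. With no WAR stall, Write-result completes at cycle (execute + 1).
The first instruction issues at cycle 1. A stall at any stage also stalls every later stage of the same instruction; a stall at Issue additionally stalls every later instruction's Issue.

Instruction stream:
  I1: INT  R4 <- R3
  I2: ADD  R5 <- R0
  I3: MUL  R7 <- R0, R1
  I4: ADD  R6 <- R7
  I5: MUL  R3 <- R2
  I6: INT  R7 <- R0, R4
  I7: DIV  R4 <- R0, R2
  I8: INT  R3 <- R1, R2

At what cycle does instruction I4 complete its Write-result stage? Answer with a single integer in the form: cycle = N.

cycle = 13

t=1  I1 issues→INT
t=2  I1 reads; I2 issues→ADD
t=3  I1 exec-done; I2 reads; I3 issues→MUL
t=4  I1 writes R4; I3 reads
t=5  I2 exec-done
t=6  I2 writes R5
t=7  I4 issues→ADD
t=8  I3 exec-done
t=9  I3 writes R7
t=10  I4 reads; I5 issues→MUL
t=11  I5 reads; I6 issues→INT
t=12  I4 exec-done; I6 reads; I7 issues→DIV
t=13  I4 writes R6; I6 exec-done; I7 reads
t=14  I6 writes R7
t=15  I5 exec-done
t=16  I5 writes R3
t=17  I8 issues→INT
t=18  I8 reads
t=19  I8 exec-done
t=20  I8 writes R3
t=21  I7 exec-done
t=22  I7 writes R4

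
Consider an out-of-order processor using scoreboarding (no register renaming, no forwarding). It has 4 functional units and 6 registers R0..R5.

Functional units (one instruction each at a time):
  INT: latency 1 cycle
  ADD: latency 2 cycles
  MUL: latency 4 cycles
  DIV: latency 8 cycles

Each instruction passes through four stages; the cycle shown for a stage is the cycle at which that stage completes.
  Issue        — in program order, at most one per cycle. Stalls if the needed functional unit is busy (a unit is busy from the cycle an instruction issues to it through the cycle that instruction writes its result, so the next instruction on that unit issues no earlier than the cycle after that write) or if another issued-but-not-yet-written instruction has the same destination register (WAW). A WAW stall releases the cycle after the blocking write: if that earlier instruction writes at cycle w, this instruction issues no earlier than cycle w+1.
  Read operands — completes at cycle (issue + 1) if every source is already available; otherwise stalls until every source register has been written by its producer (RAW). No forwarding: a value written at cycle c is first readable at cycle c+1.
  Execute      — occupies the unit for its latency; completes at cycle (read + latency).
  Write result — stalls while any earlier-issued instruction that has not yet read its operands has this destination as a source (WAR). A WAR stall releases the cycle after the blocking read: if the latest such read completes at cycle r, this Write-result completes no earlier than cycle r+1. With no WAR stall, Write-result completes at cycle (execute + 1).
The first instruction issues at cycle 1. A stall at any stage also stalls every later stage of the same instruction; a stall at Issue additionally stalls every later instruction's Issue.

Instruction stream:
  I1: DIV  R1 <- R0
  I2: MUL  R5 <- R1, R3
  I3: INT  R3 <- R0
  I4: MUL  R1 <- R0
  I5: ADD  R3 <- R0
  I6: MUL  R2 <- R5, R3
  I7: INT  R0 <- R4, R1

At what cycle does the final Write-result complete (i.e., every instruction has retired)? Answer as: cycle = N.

cycle = 31

I1  is:1  ro:2  ex:10  wr:11
I2  is:2  ro:12  ex:16  wr:17  — RAW R1: wait I1 write@11
I3  is:3  ro:4  ex:5  wr:13  — WAR R3: wait I2 read@12
I4  is:18  ro:19  ex:23  wr:24  — struct: MUL busy until I2 writes@17
I5  is:19  ro:20  ex:22  wr:23
I6  is:25  ro:26  ex:30  wr:31  — struct: MUL busy until I4 writes@24
I7  is:26  ro:27  ex:28  wr:29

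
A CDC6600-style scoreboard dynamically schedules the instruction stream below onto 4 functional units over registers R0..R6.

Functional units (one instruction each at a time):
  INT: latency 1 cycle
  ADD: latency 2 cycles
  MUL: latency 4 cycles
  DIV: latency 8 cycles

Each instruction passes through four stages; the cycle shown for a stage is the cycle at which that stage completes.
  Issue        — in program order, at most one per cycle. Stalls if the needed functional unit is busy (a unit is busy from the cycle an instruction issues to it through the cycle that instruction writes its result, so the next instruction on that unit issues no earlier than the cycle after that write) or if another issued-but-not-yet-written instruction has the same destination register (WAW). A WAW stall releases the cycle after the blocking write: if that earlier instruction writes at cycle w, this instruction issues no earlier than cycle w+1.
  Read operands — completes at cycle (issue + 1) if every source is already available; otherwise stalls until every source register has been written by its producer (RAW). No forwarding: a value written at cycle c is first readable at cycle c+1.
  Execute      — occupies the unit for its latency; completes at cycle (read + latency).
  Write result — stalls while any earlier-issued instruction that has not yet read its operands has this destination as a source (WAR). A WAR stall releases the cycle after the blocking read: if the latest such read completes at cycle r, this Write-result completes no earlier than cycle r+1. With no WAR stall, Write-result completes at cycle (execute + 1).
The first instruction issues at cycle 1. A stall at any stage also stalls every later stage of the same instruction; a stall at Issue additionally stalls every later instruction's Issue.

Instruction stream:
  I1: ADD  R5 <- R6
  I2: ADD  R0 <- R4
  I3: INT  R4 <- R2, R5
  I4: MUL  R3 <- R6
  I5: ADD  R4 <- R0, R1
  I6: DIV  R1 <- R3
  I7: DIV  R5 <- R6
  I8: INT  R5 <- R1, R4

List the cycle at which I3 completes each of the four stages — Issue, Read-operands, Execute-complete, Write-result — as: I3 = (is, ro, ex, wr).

1) issue 1, read 2, done 4, write 5
2) issue 6, read 7, done 9, write 10  <struct: ADD busy until I1 writes@5>
3) issue 7, read 8, done 9, write 10
4) issue 8, read 9, done 13, write 14
5) issue 11, read 12, done 14, write 15  <WAW R4: wait I3 write@10>
6) issue 12, read 15, done 23, write 24  <RAW R3: wait I4 write@14>
7) issue 25, read 26, done 34, write 35  <struct: DIV busy until I6 writes@24>
8) issue 36, read 37, done 38, write 39  <WAW R5: wait I7 write@35>

I3 = (7, 8, 9, 10)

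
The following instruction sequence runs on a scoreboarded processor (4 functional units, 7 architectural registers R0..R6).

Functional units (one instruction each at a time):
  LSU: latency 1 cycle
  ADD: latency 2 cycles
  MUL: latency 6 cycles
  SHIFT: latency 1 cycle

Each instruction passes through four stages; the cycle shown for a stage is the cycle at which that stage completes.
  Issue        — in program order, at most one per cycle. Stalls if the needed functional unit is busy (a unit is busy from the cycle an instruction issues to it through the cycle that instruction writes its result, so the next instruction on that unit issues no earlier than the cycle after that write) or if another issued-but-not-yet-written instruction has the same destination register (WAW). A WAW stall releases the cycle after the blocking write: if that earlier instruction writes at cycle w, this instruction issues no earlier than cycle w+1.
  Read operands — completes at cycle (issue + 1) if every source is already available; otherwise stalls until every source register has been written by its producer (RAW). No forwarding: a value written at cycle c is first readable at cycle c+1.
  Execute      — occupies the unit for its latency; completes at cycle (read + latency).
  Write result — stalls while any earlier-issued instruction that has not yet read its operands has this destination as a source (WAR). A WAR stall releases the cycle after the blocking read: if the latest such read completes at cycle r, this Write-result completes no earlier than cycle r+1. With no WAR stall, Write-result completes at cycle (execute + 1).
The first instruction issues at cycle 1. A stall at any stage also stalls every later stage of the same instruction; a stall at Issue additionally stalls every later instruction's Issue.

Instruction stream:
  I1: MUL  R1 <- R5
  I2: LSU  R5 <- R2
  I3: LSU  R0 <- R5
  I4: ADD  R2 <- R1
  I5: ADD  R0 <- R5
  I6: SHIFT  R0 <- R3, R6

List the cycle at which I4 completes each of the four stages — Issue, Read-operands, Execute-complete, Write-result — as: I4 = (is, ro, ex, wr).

[1] I1 issues→MUL
[2] I1 reads; I2 issues→LSU
[3] I2 reads
[4] I2 exec-done
[5] I2 writes R5
[6] I3 issues→LSU
[7] I3 reads; I4 issues→ADD
[8] I1 exec-done; I3 exec-done
[9] I1 writes R1; I3 writes R0
[10] I4 reads
[12] I4 exec-done
[13] I4 writes R2
[14] I5 issues→ADD
[15] I5 reads
[17] I5 exec-done
[18] I5 writes R0
[19] I6 issues→SHIFT
[20] I6 reads
[21] I6 exec-done
[22] I6 writes R0

I4 = (7, 10, 12, 13)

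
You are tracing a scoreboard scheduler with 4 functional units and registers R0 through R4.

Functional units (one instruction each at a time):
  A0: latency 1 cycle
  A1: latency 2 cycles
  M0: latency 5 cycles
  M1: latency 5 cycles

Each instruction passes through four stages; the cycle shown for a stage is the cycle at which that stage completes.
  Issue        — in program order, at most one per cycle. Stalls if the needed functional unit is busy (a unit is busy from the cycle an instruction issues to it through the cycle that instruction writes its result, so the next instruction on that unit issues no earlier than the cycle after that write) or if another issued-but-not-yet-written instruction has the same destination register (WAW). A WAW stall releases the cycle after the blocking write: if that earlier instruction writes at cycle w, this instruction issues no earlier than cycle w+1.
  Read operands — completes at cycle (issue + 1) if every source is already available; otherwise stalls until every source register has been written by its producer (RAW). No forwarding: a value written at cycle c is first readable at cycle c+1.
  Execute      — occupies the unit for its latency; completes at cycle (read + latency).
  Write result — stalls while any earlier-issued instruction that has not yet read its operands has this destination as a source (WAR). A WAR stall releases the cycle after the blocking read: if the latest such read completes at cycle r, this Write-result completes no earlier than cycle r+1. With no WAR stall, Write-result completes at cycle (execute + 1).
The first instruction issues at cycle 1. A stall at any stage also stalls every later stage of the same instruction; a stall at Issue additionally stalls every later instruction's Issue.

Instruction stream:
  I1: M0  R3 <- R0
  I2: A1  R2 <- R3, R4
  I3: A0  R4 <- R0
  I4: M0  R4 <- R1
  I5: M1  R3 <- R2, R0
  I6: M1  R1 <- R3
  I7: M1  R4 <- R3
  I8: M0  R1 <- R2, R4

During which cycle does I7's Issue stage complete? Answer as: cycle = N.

cycle = 28

t=1  I1 dispatched to M0
t=2  I1 operands ready | I2 dispatched to A1
t=3  I3 dispatched to A0
t=4  I3 operands ready
t=5  I3 complete
t=7  I1 complete
t=8  R3←I1
t=9  I2 operands ready
t=10  R4←I3
t=11  I2 complete | I4 dispatched to M0
t=12  R2←I2 | I4 operands ready | I5 dispatched to M1
t=13  I5 operands ready
t=17  I4 complete
t=18  R4←I4 | I5 complete
t=19  R3←I5
t=20  I6 dispatched to M1
t=21  I6 operands ready
t=26  I6 complete
t=27  R1←I6
t=28  I7 dispatched to M1
t=29  I7 operands ready | I8 dispatched to M0
t=34  I7 complete
t=35  R4←I7
t=36  I8 operands ready
t=41  I8 complete
t=42  R1←I8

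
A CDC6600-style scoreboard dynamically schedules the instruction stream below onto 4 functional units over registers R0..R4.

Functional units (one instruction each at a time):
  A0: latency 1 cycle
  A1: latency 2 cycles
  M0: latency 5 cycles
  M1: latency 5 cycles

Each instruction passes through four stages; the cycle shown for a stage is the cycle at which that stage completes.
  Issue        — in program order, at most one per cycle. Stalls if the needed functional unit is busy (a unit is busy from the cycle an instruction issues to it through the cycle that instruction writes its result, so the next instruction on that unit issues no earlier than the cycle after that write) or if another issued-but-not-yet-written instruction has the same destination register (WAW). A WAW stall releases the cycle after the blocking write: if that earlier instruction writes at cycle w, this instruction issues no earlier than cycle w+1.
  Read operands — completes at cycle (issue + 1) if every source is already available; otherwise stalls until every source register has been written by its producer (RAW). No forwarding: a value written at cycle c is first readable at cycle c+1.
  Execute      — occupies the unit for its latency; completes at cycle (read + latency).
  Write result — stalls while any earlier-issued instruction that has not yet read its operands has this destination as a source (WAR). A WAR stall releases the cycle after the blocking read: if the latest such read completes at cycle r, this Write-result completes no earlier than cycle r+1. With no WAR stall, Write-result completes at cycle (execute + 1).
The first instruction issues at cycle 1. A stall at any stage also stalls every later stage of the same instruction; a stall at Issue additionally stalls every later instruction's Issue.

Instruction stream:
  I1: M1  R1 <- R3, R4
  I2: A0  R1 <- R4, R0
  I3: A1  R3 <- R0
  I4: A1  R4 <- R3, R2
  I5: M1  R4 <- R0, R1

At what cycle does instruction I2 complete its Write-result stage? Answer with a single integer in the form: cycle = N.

cycle = 12

c1: I1 dispatched to M1
c2: I1 operands ready
c7: I1 complete
c8: R1←I1
c9: I2 dispatched to A0
c10: I2 operands ready, I3 dispatched to A1
c11: I2 complete, I3 operands ready
c12: R1←I2
c13: I3 complete
c14: R3←I3
c15: I4 dispatched to A1
c16: I4 operands ready
c18: I4 complete
c19: R4←I4
c20: I5 dispatched to M1
c21: I5 operands ready
c26: I5 complete
c27: R4←I5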